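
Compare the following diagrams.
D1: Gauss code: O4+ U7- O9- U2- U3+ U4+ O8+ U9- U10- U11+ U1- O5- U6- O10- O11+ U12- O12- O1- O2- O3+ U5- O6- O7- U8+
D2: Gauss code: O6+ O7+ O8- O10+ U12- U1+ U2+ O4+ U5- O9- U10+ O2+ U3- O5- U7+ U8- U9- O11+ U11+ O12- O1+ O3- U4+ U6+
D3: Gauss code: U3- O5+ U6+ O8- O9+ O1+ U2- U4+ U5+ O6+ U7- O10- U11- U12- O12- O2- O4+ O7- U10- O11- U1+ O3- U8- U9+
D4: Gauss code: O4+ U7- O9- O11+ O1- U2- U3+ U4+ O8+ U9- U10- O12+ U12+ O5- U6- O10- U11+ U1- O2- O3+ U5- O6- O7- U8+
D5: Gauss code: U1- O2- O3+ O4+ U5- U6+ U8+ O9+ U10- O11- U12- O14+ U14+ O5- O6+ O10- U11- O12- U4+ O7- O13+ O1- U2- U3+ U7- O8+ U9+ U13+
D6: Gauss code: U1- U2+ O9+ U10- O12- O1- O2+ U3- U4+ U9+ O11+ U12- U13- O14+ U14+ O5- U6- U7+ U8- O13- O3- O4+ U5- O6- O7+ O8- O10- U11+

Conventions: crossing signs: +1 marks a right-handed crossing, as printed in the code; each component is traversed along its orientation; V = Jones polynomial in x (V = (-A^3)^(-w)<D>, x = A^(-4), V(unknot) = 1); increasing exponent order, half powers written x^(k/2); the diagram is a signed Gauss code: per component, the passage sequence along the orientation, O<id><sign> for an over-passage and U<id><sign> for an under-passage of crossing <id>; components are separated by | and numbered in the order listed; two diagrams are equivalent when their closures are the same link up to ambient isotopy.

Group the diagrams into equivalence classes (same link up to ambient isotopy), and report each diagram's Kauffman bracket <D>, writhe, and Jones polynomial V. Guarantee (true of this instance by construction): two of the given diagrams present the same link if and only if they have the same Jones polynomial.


equivalence classes: {D1, D4, D6} | {D2} | {D3, D5}
D1 (bracket A^-16 - A^-12 + 2A^-8 - 3A^-4 + 3 - 2A^4 + 2A^8 - A^12; 12 crossings at w = -4): V = -x^-6 + 2x^-5 - 2x^-4 + 3x^-3 - 3x^-2 + 2x^-1 - 1 + x
D2 (bracket -A^-6 + 2A^-2 - 2A^2 + 3A^6 - 2A^10 + 2A^14 - A^18; 12 crossings at w = +2): V = -x^-3 + 2x^-2 - 2x^-1 + 3 - 2x + 2x^2 - x^3
V(D3) = -x^-3 + x^-2 - x^-1 + 3 - x + x^2 - x^3  (w -2, c 12, <D> = -A^-18 + A^-14 - A^-10 + 3A^-6 - A^-2 + A^2 - A^6)
D4 (bracket A^-10 - A^-6 + 2A^-2 - 3A^2 + 3A^6 - 2A^10 + 2A^14 - A^18; 12 crossings at w = -2): V = -x^-6 + 2x^-5 - 2x^-4 + 3x^-3 - 3x^-2 + 2x^-1 - 1 + x
D5 (bracket -A^-12 + A^-8 - A^-4 + 3 - A^4 + A^8 - A^12; 14 crossings at w = 0): V = -x^-3 + x^-2 - x^-1 + 3 - x + x^2 - x^3
V(D6) = -x^-6 + 2x^-5 - 2x^-4 + 3x^-3 - 3x^-2 + 2x^-1 - 1 + x  (w -2, c 14, <D> = A^-10 - A^-6 + 2A^-2 - 3A^2 + 3A^6 - 2A^10 + 2A^14 - A^18)
observation: V(x) takes 3 values over 6 diagrams, fixing the grouping


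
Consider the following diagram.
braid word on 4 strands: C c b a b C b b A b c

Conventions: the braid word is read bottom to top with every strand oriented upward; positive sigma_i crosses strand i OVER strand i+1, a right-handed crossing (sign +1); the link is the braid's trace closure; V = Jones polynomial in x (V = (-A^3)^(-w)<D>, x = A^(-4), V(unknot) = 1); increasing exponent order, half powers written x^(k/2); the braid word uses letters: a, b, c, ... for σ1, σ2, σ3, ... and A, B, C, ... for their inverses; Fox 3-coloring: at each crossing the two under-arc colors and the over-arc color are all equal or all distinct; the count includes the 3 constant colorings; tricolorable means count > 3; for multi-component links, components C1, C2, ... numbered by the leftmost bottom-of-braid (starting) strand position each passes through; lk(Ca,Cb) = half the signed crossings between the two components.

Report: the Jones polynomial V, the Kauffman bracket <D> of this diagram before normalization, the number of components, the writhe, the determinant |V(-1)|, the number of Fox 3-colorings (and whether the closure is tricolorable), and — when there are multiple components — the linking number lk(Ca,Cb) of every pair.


Jones polynomial: V(x) = x - x^2 + 2x^3 - x^4 + x^5 - x^6
<D> = A^-9 - A^-5 + A^-1 - 2A^3 + A^7 - A^11; writhe +5
components 1, writhe +5 (11 crossings)
3-colorings: 3 of 3^11, det 7 — not tricolorable
note: free reduction leaves σ2 σ1 σ2 σ3⁻¹ σ2 σ2 σ1⁻¹ σ2 σ3 of the original 11 letters


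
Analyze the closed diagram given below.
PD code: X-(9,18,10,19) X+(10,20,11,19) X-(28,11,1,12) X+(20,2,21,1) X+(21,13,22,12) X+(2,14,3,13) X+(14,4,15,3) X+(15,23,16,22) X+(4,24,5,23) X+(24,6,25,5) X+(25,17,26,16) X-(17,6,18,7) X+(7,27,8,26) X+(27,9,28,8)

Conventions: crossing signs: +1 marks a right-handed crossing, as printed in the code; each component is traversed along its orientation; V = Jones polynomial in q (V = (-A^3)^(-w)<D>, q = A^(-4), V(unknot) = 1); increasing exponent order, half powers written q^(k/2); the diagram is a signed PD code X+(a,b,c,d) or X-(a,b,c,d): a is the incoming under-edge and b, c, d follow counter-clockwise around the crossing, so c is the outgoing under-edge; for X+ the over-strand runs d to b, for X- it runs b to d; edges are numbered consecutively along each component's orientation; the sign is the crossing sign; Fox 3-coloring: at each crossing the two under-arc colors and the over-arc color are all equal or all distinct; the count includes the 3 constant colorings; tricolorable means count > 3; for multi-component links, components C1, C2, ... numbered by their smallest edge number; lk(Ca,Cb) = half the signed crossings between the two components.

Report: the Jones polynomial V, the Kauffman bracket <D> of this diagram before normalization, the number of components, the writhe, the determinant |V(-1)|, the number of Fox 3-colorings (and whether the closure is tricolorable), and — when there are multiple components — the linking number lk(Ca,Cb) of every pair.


V = q^3 + q^5 - q^8
<D> = -A^-8 + A^4 + A^12 (w = +8)
1 component over 14 crossings, w = +8
9 Fox colorings among 3^14, |V(-1)| = 3: tricolorable
why: det 3 = |V(-1)|; divisible by 3, so tricolorable


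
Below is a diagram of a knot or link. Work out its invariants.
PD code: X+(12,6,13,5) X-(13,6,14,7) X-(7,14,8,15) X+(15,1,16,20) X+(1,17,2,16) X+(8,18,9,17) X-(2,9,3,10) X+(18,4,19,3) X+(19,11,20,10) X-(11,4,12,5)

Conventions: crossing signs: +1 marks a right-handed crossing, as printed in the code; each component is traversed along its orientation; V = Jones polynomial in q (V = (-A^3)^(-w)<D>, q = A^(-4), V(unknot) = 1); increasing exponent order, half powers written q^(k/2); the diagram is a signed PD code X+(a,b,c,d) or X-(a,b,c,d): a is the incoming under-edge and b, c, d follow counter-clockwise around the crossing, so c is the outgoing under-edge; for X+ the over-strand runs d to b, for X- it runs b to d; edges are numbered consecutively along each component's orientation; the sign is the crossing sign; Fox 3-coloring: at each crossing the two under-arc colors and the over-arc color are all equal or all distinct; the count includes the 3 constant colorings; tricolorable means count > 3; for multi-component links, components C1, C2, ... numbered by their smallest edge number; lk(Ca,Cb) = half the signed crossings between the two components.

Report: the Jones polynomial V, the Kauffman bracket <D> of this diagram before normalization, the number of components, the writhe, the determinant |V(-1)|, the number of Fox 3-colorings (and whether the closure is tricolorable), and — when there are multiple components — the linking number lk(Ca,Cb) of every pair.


Jones polynomial: V(q) = -q^-1 + 2 - q + 2q^2 - q^3 + q^4 - q^5
<D> = -A^-14 + A^-10 - A^-6 + 2A^-2 - A^2 + 2A^6 - A^10; writhe +2
components 1, writhe +2 (10 crossings)
3-colorings: 9 of 3^10, det 9 — tricolorable
note: |V(-1)| = 9: so tricolorable, since 3 divides 9


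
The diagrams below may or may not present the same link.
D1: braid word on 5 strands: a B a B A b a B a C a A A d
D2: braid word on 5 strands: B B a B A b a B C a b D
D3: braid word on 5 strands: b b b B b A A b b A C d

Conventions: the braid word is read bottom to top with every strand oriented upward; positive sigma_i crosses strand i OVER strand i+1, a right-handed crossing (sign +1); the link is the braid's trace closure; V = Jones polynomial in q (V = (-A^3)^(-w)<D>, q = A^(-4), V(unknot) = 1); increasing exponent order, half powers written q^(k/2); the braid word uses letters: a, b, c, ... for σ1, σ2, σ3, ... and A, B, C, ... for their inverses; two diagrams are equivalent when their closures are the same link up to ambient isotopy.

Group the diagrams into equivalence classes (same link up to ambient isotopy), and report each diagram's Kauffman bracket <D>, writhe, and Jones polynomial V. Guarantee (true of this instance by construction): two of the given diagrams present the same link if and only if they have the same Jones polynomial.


equivalence classes: {D1, D2} | {D3}
D1 (bracket -A^-12 + 2A^-8 - 2A^-4 + 3 - 2A^4 + 2A^8 - A^12; 14 crossings at w = 0): V = -q^-3 + 2q^-2 - 2q^-1 + 3 - 2q + 2q^2 - q^3
V(D2) = -q^-3 + 2q^-2 - 2q^-1 + 3 - 2q + 2q^2 - q^3  [12 crossings, <D> = -A^-18 + 2A^-14 - 2A^-10 + 3A^-6 - 2A^-2 + 2A^2 - A^6, w = -2]
V(D3) = -q^-2 + 2q^-1 - 3 + 5q - 4q^2 + 5q^3 - 4q^4 + 2q^5 - q^6  [12 crossings, <D> = -A^-18 + 2A^-14 - 4A^-10 + 5A^-6 - 4A^-2 + 5A^2 - 3A^6 + 2A^10 - A^14, w = +2]
key observation: 2 values of V(q) split the 3 diagrams


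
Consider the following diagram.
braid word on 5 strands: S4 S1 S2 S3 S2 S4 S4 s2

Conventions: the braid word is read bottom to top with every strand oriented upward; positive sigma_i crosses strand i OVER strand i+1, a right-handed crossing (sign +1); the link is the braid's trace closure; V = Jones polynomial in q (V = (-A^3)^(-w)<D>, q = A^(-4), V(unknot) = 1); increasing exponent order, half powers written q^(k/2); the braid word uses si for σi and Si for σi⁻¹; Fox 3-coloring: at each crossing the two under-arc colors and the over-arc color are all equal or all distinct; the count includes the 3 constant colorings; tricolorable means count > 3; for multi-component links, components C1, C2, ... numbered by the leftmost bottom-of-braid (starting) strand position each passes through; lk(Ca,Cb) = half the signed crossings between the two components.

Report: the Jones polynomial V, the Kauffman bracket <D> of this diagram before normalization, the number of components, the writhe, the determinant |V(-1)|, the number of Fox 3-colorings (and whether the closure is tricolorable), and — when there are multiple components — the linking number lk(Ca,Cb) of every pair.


Jones polynomial: V(q) = -q^-4 + q^-3 + q^-1
<D> = A^-14 + A^-6 - A^-2; writhe -6
components 1, writhe -6 (8 crossings)
3-colorings: 9 of 3^8, det 3 — tricolorable
note: the span of V is 3, forcing >= 3 crossings in any diagram


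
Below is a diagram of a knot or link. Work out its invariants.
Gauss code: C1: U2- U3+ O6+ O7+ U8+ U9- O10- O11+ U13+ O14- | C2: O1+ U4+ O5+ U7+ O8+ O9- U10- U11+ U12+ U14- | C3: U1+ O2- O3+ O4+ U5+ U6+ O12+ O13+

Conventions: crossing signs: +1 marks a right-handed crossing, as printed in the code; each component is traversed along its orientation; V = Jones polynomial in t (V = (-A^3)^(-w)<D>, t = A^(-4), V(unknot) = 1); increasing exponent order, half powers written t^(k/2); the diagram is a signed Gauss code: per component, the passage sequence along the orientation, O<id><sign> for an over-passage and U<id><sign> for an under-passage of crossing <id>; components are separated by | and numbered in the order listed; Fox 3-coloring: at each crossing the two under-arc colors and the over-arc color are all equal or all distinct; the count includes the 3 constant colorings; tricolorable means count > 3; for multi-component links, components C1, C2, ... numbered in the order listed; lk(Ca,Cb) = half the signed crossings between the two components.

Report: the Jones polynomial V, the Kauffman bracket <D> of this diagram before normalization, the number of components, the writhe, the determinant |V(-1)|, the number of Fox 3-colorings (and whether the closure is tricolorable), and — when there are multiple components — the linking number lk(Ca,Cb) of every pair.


Jones polynomial: V(t) = t^2 + 2t^4 - t^5 + 2t^6 - t^7 + t^8
<D> = A^-14 - A^-10 + 2A^-6 - A^-2 + 2A^2 + A^10; writhe +6
components 3, writhe +6 (14 crossings)
linking number lk(C1,C2) = 0
lk(C1,C3): +1
lk(C2,C3) = +2
3-colorings: 3 of 3^14, det 8 — not tricolorable
note: summing lk over 3 pairs gives +3


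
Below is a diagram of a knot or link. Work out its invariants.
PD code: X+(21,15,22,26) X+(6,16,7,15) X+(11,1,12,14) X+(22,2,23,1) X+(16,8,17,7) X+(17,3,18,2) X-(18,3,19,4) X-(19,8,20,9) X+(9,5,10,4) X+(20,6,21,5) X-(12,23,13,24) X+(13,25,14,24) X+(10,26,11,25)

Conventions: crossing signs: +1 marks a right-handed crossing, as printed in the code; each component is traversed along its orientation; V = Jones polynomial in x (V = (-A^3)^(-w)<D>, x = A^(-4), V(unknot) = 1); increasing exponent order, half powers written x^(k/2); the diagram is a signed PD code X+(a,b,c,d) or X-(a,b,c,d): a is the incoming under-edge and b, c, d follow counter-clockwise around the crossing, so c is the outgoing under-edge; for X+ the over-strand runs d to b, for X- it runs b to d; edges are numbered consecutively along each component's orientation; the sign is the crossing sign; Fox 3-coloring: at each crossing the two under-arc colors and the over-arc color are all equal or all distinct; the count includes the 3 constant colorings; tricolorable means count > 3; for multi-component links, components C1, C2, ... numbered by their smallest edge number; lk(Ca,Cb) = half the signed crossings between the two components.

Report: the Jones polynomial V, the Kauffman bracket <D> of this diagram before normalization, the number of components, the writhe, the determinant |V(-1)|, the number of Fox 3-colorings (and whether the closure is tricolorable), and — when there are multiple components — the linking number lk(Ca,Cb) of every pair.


V = -x^(3/2) - x^(7/2) + x^(9/2) - x^(11/2)
<D> = A^-1 - A^3 + A^7 + A^15 (w = +7)
2 components over 13 crossings, w = +7
lk(C1,C2): +2
3 Fox colorings among 3^13, |V(-1)| = 4: not tricolorable
why: w = +7 shifts under R1 moves; the (-A^3)^(-7) factor cancels that in V


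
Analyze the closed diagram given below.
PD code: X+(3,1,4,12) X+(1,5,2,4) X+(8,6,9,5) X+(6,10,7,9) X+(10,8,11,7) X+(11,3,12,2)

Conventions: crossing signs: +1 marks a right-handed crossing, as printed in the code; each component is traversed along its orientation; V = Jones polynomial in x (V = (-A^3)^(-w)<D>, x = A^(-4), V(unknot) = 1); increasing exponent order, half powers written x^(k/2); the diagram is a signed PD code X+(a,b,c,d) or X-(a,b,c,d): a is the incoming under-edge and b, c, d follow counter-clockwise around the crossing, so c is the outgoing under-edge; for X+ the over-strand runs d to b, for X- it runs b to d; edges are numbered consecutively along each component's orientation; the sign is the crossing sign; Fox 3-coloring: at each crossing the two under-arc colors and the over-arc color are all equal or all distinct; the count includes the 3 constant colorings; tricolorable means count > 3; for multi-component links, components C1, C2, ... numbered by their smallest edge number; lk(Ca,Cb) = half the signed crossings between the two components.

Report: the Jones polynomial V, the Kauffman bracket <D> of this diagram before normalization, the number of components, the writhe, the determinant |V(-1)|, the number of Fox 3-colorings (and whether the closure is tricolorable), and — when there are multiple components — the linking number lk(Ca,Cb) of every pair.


V(x) = x^2 + 2x^4 - 2x^5 + x^6 - 2x^7 + x^8
bracket: A^-14 - 2A^-10 + A^-6 - 2A^-2 + 2A^2 + A^10, w = +6
1 component, writhe +6, over 6 crossings
det 9, colorings 27 of 3^6 — tricolorable
observation: |V(-1)| = 9: so tricolorable, since 3 divides 9


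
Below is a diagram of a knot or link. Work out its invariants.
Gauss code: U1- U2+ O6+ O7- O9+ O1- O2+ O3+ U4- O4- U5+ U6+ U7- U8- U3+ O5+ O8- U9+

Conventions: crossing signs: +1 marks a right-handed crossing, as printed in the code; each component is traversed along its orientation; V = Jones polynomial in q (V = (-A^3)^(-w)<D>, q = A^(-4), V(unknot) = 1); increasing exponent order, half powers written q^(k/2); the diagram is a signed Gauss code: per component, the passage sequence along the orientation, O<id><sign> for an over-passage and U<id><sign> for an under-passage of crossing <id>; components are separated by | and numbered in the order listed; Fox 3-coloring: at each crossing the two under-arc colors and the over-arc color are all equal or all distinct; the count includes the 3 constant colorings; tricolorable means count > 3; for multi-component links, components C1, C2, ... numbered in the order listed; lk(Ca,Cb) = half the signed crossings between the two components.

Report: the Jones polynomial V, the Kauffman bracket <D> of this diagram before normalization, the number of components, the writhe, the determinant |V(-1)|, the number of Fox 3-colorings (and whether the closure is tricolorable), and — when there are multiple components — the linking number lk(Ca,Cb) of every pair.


V = 1
<D> = -A^3 (w = +1)
1 component over 9 crossings, w = +1
3 Fox colorings among 3^9, |V(-1)| = 1: not tricolorable
why: det 1 = |V(-1)|; not divisible by 3, so not tricolorable


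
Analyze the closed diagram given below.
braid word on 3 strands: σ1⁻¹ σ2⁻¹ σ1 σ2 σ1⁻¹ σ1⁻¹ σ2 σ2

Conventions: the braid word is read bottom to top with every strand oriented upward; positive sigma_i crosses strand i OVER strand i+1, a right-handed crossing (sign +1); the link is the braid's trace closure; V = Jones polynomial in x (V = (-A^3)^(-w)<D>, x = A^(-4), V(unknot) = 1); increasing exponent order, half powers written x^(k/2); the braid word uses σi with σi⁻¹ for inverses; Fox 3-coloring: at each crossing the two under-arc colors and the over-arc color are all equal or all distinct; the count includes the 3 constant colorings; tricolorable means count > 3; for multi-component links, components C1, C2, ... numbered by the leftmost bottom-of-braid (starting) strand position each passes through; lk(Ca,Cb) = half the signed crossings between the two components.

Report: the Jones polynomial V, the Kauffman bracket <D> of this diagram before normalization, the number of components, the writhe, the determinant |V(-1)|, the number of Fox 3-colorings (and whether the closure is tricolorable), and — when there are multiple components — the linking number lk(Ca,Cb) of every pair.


V = -x^-3 + x^-2 - x^-1 + 3 - x + x^2 - x^3
<D> = -A^-12 + A^-8 - A^-4 + 3 - A^4 + A^8 - A^12 (w = 0)
1 component over 8 crossings, w = 0
27 Fox colorings among 3^8, |V(-1)| = 9: tricolorable
why: V is palindromic (span 6, det 9): x -> 1/x fixes it; necessary, not sufficient, for amphichirality


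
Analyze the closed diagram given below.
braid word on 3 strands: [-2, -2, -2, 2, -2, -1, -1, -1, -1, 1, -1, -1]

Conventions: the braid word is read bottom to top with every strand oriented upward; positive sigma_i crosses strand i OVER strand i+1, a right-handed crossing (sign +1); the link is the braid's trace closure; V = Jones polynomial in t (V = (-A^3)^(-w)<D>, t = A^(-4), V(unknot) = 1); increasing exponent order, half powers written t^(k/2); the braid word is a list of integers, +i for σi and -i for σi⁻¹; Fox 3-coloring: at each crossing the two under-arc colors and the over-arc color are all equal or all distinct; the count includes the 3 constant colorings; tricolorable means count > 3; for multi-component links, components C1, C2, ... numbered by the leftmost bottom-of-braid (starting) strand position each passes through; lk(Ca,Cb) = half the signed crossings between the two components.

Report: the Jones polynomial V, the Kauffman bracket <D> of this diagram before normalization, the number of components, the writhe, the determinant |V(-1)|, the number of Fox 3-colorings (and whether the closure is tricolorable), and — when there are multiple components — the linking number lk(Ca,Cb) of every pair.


V = t^-11 - 2t^-10 + 2t^-9 - 3t^-8 + 2t^-7 - 2t^-6 + 2t^-5 + t^-3
<D> = A^-12 + 2A^-4 - 2 + 2A^4 - 3A^8 + 2A^12 - 2A^16 + A^20 (w = -8)
1 component over 12 crossings, w = -8
9 Fox colorings among 3^12, |V(-1)| = 15: tricolorable
why: the word shrinks to σ2⁻¹ σ2⁻¹ σ2⁻¹ σ1⁻¹ σ1⁻¹ σ1⁻¹ σ1⁻¹ σ1⁻¹ after cancelling


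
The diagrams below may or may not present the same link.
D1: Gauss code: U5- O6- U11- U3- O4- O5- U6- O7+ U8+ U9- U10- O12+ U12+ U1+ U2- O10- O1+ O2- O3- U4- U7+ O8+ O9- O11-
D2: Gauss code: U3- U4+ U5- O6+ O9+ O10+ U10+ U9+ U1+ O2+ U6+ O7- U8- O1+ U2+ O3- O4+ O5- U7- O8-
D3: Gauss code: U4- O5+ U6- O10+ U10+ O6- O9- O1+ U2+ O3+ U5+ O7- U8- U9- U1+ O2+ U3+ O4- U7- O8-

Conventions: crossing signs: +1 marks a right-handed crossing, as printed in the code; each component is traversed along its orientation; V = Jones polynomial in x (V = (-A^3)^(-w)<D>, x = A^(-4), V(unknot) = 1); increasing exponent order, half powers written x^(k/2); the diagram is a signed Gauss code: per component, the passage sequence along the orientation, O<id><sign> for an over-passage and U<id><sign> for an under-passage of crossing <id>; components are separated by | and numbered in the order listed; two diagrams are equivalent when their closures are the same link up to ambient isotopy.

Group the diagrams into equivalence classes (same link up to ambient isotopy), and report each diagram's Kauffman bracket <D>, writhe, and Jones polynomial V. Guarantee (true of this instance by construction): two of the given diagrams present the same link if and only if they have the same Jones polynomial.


classes: {D1} | {D2, D3}
V(D1) = -x^-6 + x^-5 - x^-4 + 2x^-3 - x^-2 + x^-1  [12 crossings, <D> = A^-8 - A^-4 + 2 - A^4 + A^8 - A^12, w = -4]
V(D2) = -x^-3 + 2x^-2 - 2x^-1 + 3 - 2x + 2x^2 - x^3  (w +2, c 10, <D> = -A^-6 + 2A^-2 - 2A^2 + 3A^6 - 2A^10 + 2A^14 - A^18)
V(D3) = -x^-3 + 2x^-2 - 2x^-1 + 3 - 2x + 2x^2 - x^3  [10 crossings, <D> = -A^-12 + 2A^-8 - 2A^-4 + 3 - 2A^4 + 2A^8 - A^12, w = 0]
note: comparing 3 Jones polynomials yields 2 groups


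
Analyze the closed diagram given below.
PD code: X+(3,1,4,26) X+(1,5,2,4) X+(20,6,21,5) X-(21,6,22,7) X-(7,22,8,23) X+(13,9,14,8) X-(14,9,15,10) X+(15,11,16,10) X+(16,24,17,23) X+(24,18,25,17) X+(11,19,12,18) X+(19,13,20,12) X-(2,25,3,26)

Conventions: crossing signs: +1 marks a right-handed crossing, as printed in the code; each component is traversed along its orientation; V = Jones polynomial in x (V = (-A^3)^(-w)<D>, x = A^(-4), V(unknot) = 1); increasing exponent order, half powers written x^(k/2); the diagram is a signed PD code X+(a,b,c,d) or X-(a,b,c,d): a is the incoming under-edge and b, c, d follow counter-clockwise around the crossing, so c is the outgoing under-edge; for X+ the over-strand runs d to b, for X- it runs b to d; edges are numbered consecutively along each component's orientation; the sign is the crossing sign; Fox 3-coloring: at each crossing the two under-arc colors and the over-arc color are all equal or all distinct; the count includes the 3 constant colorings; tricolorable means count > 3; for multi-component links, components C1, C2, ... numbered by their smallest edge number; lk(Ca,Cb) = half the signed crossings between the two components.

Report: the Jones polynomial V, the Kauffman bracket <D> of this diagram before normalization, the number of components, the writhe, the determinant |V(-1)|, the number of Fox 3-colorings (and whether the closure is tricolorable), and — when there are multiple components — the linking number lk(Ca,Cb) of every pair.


Jones polynomial: V(x) = x - x^2 + 2x^3 - x^4 + x^5 - x^6
<D> = A^-9 - A^-5 + A^-1 - 2A^3 + A^7 - A^11; writhe +5
components 1, writhe +5 (13 crossings)
3-colorings: 3 of 3^13, det 7 — not tricolorable
note: V spans 5 powers of x: at least 5 crossings in any diagram


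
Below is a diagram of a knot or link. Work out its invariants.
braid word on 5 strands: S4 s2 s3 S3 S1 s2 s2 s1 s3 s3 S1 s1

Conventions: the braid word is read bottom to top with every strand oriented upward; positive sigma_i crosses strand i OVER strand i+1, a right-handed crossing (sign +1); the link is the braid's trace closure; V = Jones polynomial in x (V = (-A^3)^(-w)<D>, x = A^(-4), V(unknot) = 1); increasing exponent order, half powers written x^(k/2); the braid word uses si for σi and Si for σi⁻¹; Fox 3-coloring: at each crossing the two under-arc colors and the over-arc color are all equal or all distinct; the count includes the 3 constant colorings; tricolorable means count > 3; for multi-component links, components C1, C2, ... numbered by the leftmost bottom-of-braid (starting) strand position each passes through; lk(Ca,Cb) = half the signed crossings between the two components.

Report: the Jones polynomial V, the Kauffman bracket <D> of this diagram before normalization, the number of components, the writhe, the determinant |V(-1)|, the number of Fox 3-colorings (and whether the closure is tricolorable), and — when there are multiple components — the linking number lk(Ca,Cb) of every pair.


V(x) = x + 2x^3 + x^5
bracket: A^-8 + 2 + A^8, w = +4
3 components, writhe +4, over 12 crossings
lk(C1,C2) = +1
linking number lk(C1,C3) = 0
lk(C2,C3): +1
det 4, colorings 3 of 3^12 — not tricolorable
observation: inverse pairs cancel, leaving σ4⁻¹ σ2 σ1⁻¹ σ2 σ2 σ1 σ3 σ3


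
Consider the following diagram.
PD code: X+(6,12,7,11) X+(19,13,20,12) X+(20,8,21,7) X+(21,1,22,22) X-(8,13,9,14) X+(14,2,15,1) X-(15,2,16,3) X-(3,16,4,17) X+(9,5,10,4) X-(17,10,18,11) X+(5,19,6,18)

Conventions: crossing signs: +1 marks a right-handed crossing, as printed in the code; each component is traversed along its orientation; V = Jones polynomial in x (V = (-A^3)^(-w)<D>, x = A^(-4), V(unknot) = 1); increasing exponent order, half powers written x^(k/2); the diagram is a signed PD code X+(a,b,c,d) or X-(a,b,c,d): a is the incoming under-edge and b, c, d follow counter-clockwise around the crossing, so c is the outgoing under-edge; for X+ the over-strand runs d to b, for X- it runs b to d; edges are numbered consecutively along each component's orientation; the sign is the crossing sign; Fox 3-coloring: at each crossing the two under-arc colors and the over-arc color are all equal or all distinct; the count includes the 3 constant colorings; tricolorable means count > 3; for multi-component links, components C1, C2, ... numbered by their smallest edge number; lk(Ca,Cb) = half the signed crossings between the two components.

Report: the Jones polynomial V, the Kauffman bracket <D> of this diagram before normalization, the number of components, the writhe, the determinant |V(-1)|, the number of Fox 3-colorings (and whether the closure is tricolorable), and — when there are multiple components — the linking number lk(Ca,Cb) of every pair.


V = x + x^3 - x^4
<D> = A^-7 - A^-3 - A^5 (w = +3)
1 component over 11 crossings, w = +3
9 Fox colorings among 3^11, |V(-1)| = 3: tricolorable
why: w = +3 shifts under R1 moves; the (-A^3)^(-3) factor cancels that in V


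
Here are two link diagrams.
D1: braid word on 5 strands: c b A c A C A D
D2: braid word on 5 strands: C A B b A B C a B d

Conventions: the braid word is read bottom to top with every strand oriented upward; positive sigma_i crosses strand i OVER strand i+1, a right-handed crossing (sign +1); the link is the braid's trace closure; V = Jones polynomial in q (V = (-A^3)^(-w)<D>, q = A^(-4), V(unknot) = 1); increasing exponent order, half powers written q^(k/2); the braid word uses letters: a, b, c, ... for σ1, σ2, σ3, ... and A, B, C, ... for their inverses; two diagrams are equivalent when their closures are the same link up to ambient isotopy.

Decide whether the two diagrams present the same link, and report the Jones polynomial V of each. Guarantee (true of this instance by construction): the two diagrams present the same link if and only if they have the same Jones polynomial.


same link: no
V(D1) = -q^-4 + q^-3 + q^-1  [8 crossings, <D> = A^-2 + A^6 - A^10, w = -2]
V(D2) = -q^-6 + q^-5 - q^-4 + 2q^-3 - q^-2 + q^-1  [10 crossings, <D> = A^-8 - A^-4 + 2 - A^4 + A^8 - A^12, w = -4]
insight: comparing 2 Jones polynomials yields 2 groups


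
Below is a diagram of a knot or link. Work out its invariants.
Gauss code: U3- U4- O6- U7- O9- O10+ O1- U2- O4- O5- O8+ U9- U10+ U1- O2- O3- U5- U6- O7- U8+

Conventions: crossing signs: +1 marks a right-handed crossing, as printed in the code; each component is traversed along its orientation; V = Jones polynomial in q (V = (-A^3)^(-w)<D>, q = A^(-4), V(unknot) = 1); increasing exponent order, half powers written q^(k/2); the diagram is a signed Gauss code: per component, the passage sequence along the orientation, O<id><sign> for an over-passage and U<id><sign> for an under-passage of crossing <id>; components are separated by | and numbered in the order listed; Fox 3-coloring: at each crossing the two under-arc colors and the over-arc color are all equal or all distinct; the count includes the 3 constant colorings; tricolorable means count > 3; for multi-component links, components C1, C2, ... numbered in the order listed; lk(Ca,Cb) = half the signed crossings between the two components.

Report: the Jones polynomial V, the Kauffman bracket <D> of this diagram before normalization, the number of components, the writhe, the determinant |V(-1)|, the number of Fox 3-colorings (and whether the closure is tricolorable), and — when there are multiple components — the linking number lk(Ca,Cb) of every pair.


V = q^-8 - 2q^-7 + q^-6 - 2q^-5 + 2q^-4 + q^-2
<D> = A^-10 + 2A^-2 - 2A^2 + A^6 - 2A^10 + A^14 (w = -6)
1 component over 10 crossings, w = -6
27 Fox colorings among 3^10, |V(-1)| = 9: tricolorable
why: w = -6 (over 10 crossings) is diagram-only; (-A^3)^(6) removes it from V


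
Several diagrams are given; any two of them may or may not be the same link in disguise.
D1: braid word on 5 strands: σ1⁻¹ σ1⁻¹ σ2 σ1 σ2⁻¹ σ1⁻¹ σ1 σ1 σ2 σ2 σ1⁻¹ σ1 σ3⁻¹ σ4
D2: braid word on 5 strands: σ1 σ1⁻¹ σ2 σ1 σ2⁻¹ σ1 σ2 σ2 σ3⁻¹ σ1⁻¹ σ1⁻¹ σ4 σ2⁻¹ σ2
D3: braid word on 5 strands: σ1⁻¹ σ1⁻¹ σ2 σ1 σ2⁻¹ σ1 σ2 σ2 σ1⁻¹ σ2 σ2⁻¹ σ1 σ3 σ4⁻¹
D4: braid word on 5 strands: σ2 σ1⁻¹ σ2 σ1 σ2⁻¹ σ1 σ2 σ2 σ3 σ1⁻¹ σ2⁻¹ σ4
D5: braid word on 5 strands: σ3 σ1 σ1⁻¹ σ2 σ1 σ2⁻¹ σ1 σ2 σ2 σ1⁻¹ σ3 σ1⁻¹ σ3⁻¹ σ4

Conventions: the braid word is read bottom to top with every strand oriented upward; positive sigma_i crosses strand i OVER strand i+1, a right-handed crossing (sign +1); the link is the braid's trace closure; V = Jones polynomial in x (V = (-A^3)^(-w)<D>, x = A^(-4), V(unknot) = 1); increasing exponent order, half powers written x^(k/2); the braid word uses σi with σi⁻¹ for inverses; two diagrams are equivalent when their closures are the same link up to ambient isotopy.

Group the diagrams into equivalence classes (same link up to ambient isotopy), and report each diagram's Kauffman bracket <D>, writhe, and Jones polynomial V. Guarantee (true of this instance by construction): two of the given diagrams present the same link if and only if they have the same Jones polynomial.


grouping into links: {D1, D2, D3, D4, D5}
V(D1) = -x^-1 + 2 - x + 2x^2 - x^3 + x^4 - x^5  (w +2, c 14, <D> = -A^-14 + A^-10 - A^-6 + 2A^-2 - A^2 + 2A^6 - A^10)
V(D2) = -x^-1 + 2 - x + 2x^2 - x^3 + x^4 - x^5  (w +2, c 14, <D> = -A^-14 + A^-10 - A^-6 + 2A^-2 - A^2 + 2A^6 - A^10)
V(D3) = -x^-1 + 2 - x + 2x^2 - x^3 + x^4 - x^5  (w +2, c 14, <D> = -A^-14 + A^-10 - A^-6 + 2A^-2 - A^2 + 2A^6 - A^10)
D4 (bracket -A^-8 + A^-4 - 1 + 2A^4 - A^8 + 2A^12 - A^16; 12 crossings at w = +4): V = -x^-1 + 2 - x + 2x^2 - x^3 + x^4 - x^5
D5 (bracket -A^-8 + A^-4 - 1 + 2A^4 - A^8 + 2A^12 - A^16; 14 crossings at w = +4): V = -x^-1 + 2 - x + 2x^2 - x^3 + x^4 - x^5
why: all 5 diagrams share one V(x), hence one class


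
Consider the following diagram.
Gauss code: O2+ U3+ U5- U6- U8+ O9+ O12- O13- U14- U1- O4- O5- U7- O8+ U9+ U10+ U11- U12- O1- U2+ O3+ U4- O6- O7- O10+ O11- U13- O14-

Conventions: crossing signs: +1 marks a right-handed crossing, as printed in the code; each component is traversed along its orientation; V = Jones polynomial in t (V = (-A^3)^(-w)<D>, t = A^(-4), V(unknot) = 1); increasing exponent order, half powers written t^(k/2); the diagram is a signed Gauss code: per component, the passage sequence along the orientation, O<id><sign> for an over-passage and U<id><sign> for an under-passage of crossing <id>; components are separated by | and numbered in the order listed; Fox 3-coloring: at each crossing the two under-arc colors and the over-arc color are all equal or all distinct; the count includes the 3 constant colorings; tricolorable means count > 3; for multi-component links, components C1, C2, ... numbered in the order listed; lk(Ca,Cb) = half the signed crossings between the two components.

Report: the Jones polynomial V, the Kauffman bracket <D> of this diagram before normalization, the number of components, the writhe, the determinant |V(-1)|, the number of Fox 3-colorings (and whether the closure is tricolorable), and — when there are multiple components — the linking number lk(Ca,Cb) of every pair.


V = t^-7 - 2t^-6 + 2t^-5 - 3t^-4 + 3t^-3 - 2t^-2 + 2t^-1
<D> = 2A^-8 - 2A^-4 + 3 - 3A^4 + 2A^8 - 2A^12 + A^16 (w = -4)
1 component over 14 crossings, w = -4
9 Fox colorings among 3^14, |V(-1)| = 15: tricolorable
why: det 15 = |V(-1)|; divisible by 3, so tricolorable


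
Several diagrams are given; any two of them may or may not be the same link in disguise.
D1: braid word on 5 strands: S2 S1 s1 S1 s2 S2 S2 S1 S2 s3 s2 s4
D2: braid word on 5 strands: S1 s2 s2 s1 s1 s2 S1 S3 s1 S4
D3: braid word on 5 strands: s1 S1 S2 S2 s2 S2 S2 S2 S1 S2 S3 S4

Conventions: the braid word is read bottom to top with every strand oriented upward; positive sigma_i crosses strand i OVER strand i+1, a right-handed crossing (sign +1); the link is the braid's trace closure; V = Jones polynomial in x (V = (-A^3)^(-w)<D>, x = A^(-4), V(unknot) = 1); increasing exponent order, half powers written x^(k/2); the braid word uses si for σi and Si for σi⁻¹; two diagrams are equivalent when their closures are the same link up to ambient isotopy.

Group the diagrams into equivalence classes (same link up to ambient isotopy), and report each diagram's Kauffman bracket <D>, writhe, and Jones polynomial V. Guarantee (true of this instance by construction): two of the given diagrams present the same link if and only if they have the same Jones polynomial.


classes: {D1} | {D2} | {D3}
V(D1) = -x^-4 + x^-3 + x^-1  [12 crossings, <D> = A^-2 + A^6 - A^10, w = -2]
D2 (bracket -A^-18 + A^-14 - A^-10 + 2A^-6 - A^-2 + A^2; 10 crossings at w = +2): V = x - x^2 + 2x^3 - x^4 + x^5 - x^6
V(D3) = -x^-7 + x^-6 - x^-5 + x^-4 + x^-2  [12 crossings, <D> = A^-16 + A^-8 - A^-4 + 1 - A^4, w = -8]
note: 3 values of V(x) split the 3 diagrams


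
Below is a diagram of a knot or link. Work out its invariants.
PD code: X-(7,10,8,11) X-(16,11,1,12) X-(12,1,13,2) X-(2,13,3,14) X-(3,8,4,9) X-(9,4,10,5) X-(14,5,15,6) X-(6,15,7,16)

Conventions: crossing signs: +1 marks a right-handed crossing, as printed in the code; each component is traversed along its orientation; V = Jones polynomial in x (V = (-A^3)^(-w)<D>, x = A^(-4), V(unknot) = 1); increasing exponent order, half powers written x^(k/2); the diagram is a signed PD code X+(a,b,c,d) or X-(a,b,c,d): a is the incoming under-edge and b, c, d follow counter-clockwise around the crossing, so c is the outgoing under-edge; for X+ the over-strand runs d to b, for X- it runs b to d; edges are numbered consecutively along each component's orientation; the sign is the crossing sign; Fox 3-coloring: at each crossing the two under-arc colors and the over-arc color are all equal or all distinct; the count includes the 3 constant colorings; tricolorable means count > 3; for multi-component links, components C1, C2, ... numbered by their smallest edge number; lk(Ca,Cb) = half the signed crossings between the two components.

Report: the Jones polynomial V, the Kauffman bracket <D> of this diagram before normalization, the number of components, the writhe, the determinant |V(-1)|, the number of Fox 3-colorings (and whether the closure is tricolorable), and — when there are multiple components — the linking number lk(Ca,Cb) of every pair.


V(x) = -x^-8 + x^-5 + x^-3
bracket: A^-12 + A^-4 - A^8, w = -8
1 component, writhe -8, over 8 crossings
det 3, colorings 9 of 3^8 — tricolorable
observation: w = -8 shifts under R1 moves; the (-A^3)^(8) factor cancels that in V


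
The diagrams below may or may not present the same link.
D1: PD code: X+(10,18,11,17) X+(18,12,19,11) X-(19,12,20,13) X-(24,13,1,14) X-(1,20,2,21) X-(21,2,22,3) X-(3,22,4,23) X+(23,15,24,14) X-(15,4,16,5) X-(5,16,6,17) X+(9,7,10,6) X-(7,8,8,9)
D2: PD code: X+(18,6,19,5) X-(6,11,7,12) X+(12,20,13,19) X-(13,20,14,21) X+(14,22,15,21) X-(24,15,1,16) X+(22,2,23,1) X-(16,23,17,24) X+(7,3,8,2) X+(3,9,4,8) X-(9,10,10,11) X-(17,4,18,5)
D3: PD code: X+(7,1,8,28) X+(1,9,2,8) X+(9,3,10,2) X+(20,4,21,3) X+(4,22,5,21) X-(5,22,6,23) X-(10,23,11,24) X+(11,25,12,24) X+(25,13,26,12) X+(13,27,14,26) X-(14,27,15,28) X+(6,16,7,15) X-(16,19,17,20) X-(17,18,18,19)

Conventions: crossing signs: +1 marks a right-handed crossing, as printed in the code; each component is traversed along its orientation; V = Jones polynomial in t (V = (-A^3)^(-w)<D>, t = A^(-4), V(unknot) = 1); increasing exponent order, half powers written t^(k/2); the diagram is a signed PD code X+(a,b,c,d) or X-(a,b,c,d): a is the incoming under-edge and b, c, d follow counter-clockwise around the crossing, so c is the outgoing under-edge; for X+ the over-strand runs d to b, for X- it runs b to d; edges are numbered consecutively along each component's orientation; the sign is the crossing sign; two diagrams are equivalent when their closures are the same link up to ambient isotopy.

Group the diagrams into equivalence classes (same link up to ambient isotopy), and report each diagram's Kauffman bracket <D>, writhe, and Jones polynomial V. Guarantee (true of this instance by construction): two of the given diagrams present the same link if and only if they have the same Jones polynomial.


equivalence classes: {D1} | {D2} | {D3}
D1 (bracket A^-8 + 1 - A^4; 12 crossings at w = -4): V = -t^-4 + t^-3 + t^-1
V(D2) = t^-2 - t^-1 + 1 - t + t^2  [12 crossings, <D> = A^-8 - A^-4 + 1 - A^4 + A^8, w = 0]
V(D3) = t^2 + t^4 - t^5 + t^6 - t^7  [14 crossings, <D> = -A^-16 + A^-12 - A^-8 + A^-4 + A^4, w = +4]
key observation: 3 classes among 3 diagrams; unequal V(t) rules out equality


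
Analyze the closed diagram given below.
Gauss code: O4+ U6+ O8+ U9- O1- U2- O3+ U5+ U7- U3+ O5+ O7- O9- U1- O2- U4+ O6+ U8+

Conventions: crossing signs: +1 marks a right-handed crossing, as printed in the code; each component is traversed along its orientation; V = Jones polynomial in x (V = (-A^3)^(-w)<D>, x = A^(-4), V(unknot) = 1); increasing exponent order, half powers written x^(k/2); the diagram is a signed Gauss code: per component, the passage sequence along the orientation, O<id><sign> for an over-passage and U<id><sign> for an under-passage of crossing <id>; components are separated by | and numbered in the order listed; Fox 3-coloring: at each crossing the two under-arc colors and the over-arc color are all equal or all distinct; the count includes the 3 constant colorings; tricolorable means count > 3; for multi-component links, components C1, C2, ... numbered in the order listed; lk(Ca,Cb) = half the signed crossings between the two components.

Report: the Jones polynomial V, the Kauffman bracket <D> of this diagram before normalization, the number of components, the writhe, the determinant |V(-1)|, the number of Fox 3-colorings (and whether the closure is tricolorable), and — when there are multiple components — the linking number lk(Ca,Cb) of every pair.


V = -x^-3 + x^-2 - x^-1 + 3 - x + x^2 - x^3
<D> = A^-9 - A^-5 + A^-1 - 3A^3 + A^7 - A^11 + A^15 (w = +1)
1 component over 9 crossings, w = +1
27 Fox colorings among 3^9, |V(-1)| = 9: tricolorable
why: det 9 = |V(-1)|; divisible by 3, so tricolorable


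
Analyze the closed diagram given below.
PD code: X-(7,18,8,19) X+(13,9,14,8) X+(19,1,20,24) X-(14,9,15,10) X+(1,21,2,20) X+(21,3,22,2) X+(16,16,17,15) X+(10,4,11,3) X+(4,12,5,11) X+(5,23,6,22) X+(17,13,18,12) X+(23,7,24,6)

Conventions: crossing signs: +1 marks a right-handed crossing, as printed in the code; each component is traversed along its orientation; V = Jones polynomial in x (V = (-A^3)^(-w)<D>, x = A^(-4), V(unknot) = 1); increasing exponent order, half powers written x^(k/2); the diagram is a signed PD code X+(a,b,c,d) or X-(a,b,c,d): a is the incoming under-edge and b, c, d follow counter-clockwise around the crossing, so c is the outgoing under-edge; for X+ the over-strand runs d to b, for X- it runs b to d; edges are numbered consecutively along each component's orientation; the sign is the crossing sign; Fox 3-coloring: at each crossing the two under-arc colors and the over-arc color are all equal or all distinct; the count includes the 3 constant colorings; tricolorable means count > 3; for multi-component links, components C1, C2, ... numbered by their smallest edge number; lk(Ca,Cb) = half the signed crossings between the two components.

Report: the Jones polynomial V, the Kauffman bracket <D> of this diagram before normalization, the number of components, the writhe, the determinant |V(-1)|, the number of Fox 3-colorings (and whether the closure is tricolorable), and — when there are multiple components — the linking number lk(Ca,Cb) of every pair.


V = x^2 - x^3 + 3x^4 - 3x^5 + 3x^6 - 3x^7 + 2x^8 - x^9
<D> = -A^-12 + 2A^-8 - 3A^-4 + 3 - 3A^4 + 3A^8 - A^12 + A^16 (w = +8)
1 component over 12 crossings, w = +8
3 Fox colorings among 3^12, |V(-1)| = 17: not tricolorable
why: w = +8 (over 12 crossings) is diagram-only; (-A^3)^(-8) removes it from V
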